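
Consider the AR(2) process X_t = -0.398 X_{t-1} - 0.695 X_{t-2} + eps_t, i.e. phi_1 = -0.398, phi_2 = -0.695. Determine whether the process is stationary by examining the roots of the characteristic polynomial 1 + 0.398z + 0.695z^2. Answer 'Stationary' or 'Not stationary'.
\text{Stationary}

The AR(p) characteristic polynomial is P(z) = 1 + 0.398z + 0.695z^2.
Stationarity requires all roots to lie outside the unit circle, i.e. |z| > 1 for every root.
Set 1 + (0.398) z + (0.695) z^2 = 0, i.e. a z^2 + b z + c = 0 with a = 0.695, b = 0.398, c = 1.
Discriminant D = b^2 - 4ac = (0.398)^2 - 4*(0.695)*1 = 0.158404 - (2.78) = -2.621596.
D < 0, so the roots are the complex-conjugate pair z = (-b +/- i sqrt(-D)) / (2a) = -0.2863 +/- 1.1648i.
For a conjugate pair |z|^2 = z * conj(z) = (product of roots) = c/a = 1/(0.695) = 1.438849, so |z| = sqrt(1.438849) = 1.1995 for both roots.
Moduli of all roots: 1.1995, 1.1995.
All moduli strictly greater than 1? Yes.
Verdict: Stationary.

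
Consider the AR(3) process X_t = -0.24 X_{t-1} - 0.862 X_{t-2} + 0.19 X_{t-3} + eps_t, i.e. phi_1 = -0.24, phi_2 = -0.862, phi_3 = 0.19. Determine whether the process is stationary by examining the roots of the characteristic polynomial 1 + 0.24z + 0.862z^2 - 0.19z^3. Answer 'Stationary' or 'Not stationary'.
\text{Stationary}

The AR(p) characteristic polynomial is P(z) = 1 + 0.24z + 0.862z^2 - 0.19z^3.
Stationarity requires all roots to lie outside the unit circle, i.e. |z| > 1 for every root.
Degree 3: look for a simple real root z0 first, then factor out (1 - z/z0) and solve the remaining quadratic.
Testing z0 = 5: P(5) = 1 + (0.24)(5) + (0.862)(5)^2 + (-0.19)(5)^3
  = 1 + (1.2) + (21.55) + (-23.75) = 0.  So z_0 = 5 is a root, |z_0| = 5.
Divide out the factor (1 - 0.2 z) = (1 - z/z0) (since 1/z0 = 0.2):
  P(z) = (1 - 0.2 z)(1 + (0.44) z + (0.95) z^2)
  [check: z-coef 0.44 - (0.2) = 0.24; z^2-coef 0.95 - (0.2)(0.44) = 0.862; z^3-coef -(0.2)(0.95) = -0.19.]
Remaining roots from the quadratic factor 1 + (0.44) z + (0.95) z^2:
  Set 1 + (0.44) z + (0.95) z^2 = 0, i.e. a z^2 + b z + c = 0 with a = 0.95, b = 0.44, c = 1.
  Discriminant D = b^2 - 4ac = (0.44)^2 - 4*(0.95)*1 = 0.1936 - (3.8) = -3.6064.
  D < 0, so the roots are the complex-conjugate pair z = (-b +/- i sqrt(-D)) / (2a) = -0.2316 +/- 0.9995i.
  For a conjugate pair |z|^2 = z * conj(z) = (product of roots) = c/a = 1/(0.95) = 1.052632, so |z| = sqrt(1.052632) = 1.026 for both roots.
Moduli of all roots: 5.0000, 1.0260, 1.0260.
All moduli strictly greater than 1? Yes.
Verdict: Stationary.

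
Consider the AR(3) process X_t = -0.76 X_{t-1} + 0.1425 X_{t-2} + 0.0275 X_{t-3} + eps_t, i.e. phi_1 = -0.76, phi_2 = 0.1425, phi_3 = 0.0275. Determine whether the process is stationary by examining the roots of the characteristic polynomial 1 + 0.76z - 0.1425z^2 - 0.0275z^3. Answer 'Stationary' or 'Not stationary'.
\text{Stationary}

The AR(p) characteristic polynomial is P(z) = 1 + 0.76z - 0.1425z^2 - 0.0275z^3.
Stationarity requires all roots to lie outside the unit circle, i.e. |z| > 1 for every root.
Degree 3: look for a simple real root z0 first, then factor out (1 - z/z0) and solve the remaining quadratic.
Testing z0 = 4: P(4) = 1 + (0.76)(4) + (-0.1425)(4)^2 + (-0.0275)(4)^3
  = 1 + (3.04) + (-2.28) + (-1.76) = 0.  So z_0 = 4 is a root, |z_0| = 4.
Divide out the factor (1 - 0.25 z) = (1 - z/z0) (since 1/z0 = 0.25):
  P(z) = (1 - 0.25 z)(1 + (1.01) z + (0.11) z^2)
  [check: z-coef 1.01 - (0.25) = 0.76; z^2-coef 0.11 - (0.25)(1.01) = -0.1425; z^3-coef -(0.25)(0.11) = -0.0275.]
Remaining roots from the quadratic factor 1 + (1.01) z + (0.11) z^2:
  Set 1 + (1.01) z + (0.11) z^2 = 0, i.e. a z^2 + b z + c = 0 with a = 0.11, b = 1.01, c = 1.
  Discriminant D = b^2 - 4ac = (1.01)^2 - 4*(0.11)*1 = 1.0201 - (0.44) = 0.5801.
  D >= 0, so the roots are real: z = (-b +/- sqrt(D)) / (2a) = (-1.01 +/- 0.761643) / (0.22).
    z_1 = (-1.01 + 0.761643) / (0.22) = -1.1289,   |z_1| = 1.1289.
    z_2 = (-1.01 - 0.761643) / (0.22) = -8.0529,   |z_2| = 8.0529.
Moduli of all roots: 4.0000, 1.1289, 8.0529.
All moduli strictly greater than 1? Yes.
Verdict: Stationary.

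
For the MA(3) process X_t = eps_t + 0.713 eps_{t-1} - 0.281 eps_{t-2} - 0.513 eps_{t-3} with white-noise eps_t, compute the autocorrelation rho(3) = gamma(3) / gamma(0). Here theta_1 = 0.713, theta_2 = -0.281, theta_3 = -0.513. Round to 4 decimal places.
\rho(3) = -0.2772

For an MA(q) process with theta_0 = 1, the autocovariance is
  gamma(k) = sigma^2 * sum_{i=0..q-k} theta_i * theta_{i+k},
and rho(k) = gamma(k) / gamma(0). Sigma^2 cancels.
  numerator   = (1)*(-0.513) = -0.513.
  denominator = (1)^2 + (0.713)^2 + (-0.281)^2 + (-0.513)^2 = 1.850499.
  rho(3) = -0.513 / 1.850499 = -0.2772.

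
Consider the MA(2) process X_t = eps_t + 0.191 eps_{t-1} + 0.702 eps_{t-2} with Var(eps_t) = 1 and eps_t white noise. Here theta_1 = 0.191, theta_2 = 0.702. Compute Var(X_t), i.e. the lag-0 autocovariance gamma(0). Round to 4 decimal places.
\gamma(0) = 1.5293

For an MA(q) process X_t = eps_t + sum_i theta_i eps_{t-i} with
Var(eps_t) = sigma^2, the variance is
  gamma(0) = sigma^2 * (1 + sum_i theta_i^2).
  sum_i theta_i^2 = (0.191)^2 + (0.702)^2 = 0.036481 + 0.492804 = 0.529285.
  gamma(0) = 1 * (1 + 0.529285) = 1 * 1.529285 = 1.529285, which rounds to 1.5293.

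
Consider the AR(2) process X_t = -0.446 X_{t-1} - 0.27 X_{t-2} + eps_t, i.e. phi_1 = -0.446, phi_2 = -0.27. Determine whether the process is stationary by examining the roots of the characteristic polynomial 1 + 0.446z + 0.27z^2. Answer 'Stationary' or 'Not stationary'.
\text{Stationary}

The AR(p) characteristic polynomial is P(z) = 1 + 0.446z + 0.27z^2.
Stationarity requires all roots to lie outside the unit circle, i.e. |z| > 1 for every root.
Set 1 + (0.446) z + (0.27) z^2 = 0, i.e. a z^2 + b z + c = 0 with a = 0.27, b = 0.446, c = 1.
Discriminant D = b^2 - 4ac = (0.446)^2 - 4*(0.27)*1 = 0.198916 - (1.08) = -0.881084.
D < 0, so the roots are the complex-conjugate pair z = (-b +/- i sqrt(-D)) / (2a) = -0.8259 +/- 1.7383i.
For a conjugate pair |z|^2 = z * conj(z) = (product of roots) = c/a = 1/(0.27) = 3.703704, so |z| = sqrt(3.703704) = 1.9245 for both roots.
Moduli of all roots: 1.9245, 1.9245.
All moduli strictly greater than 1? Yes.
Verdict: Stationary.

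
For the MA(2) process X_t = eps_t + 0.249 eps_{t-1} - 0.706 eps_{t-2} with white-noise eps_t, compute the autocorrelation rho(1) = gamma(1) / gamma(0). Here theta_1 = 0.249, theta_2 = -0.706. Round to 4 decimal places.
\rho(1) = 0.0469

For an MA(q) process with theta_0 = 1, the autocovariance is
  gamma(k) = sigma^2 * sum_{i=0..q-k} theta_i * theta_{i+k},
and rho(k) = gamma(k) / gamma(0). Sigma^2 cancels.
  numerator   = (1)*(0.249) + (0.249)*(-0.706) = 0.073206.
  denominator = (1)^2 + (0.249)^2 + (-0.706)^2 = 1.560437.
  rho(1) = 0.073206 / 1.560437 = 0.0469.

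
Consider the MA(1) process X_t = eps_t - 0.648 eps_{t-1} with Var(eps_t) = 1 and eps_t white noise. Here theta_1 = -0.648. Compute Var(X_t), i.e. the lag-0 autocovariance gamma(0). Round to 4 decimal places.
\gamma(0) = 1.4199

For an MA(q) process X_t = eps_t + sum_i theta_i eps_{t-i} with
Var(eps_t) = sigma^2, the variance is
  gamma(0) = sigma^2 * (1 + sum_i theta_i^2).
  sum_i theta_i^2 = (-0.648)^2 = 0.419904.
  gamma(0) = 1 * (1 + 0.419904) = 1 * 1.419904 = 1.419904, which rounds to 1.4199.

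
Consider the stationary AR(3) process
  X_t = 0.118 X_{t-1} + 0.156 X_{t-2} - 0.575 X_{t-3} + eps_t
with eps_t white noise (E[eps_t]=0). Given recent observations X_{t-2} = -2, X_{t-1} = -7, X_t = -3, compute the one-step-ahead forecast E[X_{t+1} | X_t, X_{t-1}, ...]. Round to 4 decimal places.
E[X_{t+1} \mid \mathcal F_t] = -0.2960

For an AR(p) model X_t = c + sum_i phi_i X_{t-i} + eps_t, the
one-step-ahead conditional mean is
  E[X_{t+1} | X_t, ...] = c + sum_i phi_i X_{t+1-i}.
Substitute known values:
  E[X_{t+1} | ...] = (0.118) * (-3) + (0.156) * (-7) + (-0.575) * (-2)
                   = -0.2960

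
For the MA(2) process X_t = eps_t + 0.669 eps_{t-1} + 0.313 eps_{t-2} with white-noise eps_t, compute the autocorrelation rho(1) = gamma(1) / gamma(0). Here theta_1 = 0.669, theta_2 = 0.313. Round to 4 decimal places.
\rho(1) = 0.5683

For an MA(q) process with theta_0 = 1, the autocovariance is
  gamma(k) = sigma^2 * sum_{i=0..q-k} theta_i * theta_{i+k},
and rho(k) = gamma(k) / gamma(0). Sigma^2 cancels.
  numerator   = (1)*(0.669) + (0.669)*(0.313) = 0.878397.
  denominator = (1)^2 + (0.669)^2 + (0.313)^2 = 1.54553.
  rho(1) = 0.878397 / 1.54553 = 0.5683.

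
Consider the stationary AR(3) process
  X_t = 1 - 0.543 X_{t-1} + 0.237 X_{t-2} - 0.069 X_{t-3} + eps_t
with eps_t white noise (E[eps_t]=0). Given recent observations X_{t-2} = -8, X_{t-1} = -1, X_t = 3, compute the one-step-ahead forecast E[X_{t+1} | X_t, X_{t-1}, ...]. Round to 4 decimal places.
E[X_{t+1} \mid \mathcal F_t] = -0.3140

For an AR(p) model X_t = c + sum_i phi_i X_{t-i} + eps_t, the
one-step-ahead conditional mean is
  E[X_{t+1} | X_t, ...] = c + sum_i phi_i X_{t+1-i}.
Substitute known values:
  E[X_{t+1} | ...] = 1 + (-0.543) * (3) + (0.237) * (-1) + (-0.069) * (-8)
                   = -0.3140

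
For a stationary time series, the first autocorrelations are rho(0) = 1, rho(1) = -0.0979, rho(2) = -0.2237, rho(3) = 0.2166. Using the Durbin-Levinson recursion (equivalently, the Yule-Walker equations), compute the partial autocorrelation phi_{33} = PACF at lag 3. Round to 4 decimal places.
\phi_{33} = 0.1780

The PACF at lag k is phi_{kk}, the last component of the solution
to the Yule-Walker system G_k phi = r_k where
  (G_k)_{ij} = rho(|i - j|), (r_k)_i = rho(i), i,j = 1..k.
Equivalently, Durbin-Levinson gives phi_{kk} iteratively:
  phi_{11} = rho(1)
  phi_{kk} = [rho(k) - sum_{j=1..k-1} phi_{k-1,j} rho(k-j)]
            / [1 - sum_{j=1..k-1} phi_{k-1,j} rho(j)],
  phi_{k,j} = phi_{k-1,j} - phi_{kk} phi_{k-1,k-j},  j = 1..k-1.
Step k = 1:
  phi_11 = rho(1) = -0.0979.
Step k = 2:
  phi_22 = [rho(2) - phi_11 rho(1)] / [1 - phi_11 rho(1)] = [-0.2237 - (-0.0979)(-0.0979)] / [1 - (-0.0979)(-0.0979)]
         = -0.23328441 / 0.99041559 = -0.235542.
  Update: phi_21 = phi_11 - phi_22 phi_11 = -0.0979 - (-0.235542)(-0.0979) = -0.12096.
Step k = 3:
  phi_33 = [rho(3) - phi_21 rho(2) - phi_22 rho(1)] / [1 - phi_21 rho(1) - phi_22 rho(2)]
    numerator   = 0.2166 - (-0.12096)(-0.2237) - (-0.235542)(-0.0979) = 0.16648179
    denominator = 1 - (-0.12096)(-0.0979) - (-0.235542)(-0.2237) = 0.93546733
  phi_33 = 0.16648179 / 0.93546733 = 0.178.
Therefore phi_{33} = 0.1780.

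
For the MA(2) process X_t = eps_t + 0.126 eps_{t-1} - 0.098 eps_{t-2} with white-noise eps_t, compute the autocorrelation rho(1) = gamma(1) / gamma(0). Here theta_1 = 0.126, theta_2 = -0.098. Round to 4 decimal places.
\rho(1) = 0.1108

For an MA(q) process with theta_0 = 1, the autocovariance is
  gamma(k) = sigma^2 * sum_{i=0..q-k} theta_i * theta_{i+k},
and rho(k) = gamma(k) / gamma(0). Sigma^2 cancels.
  numerator   = (1)*(0.126) + (0.126)*(-0.098) = 0.113652.
  denominator = (1)^2 + (0.126)^2 + (-0.098)^2 = 1.02548.
  rho(1) = 0.113652 / 1.02548 = 0.1108.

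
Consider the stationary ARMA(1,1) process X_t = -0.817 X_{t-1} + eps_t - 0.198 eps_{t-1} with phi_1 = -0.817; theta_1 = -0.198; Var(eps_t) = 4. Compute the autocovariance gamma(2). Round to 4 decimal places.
\gamma(2) = 11.5894

Multiply the model equation by X_{t-k} and take expectations. With theta_0 = psi_0 = 1 and psi_j the MA(infinity) weights, this gives
  gamma(k) - sum_i phi_i gamma(k-i) = c_k,
  c_k = sigma^2 * sum_{j=k..q} theta_j psi_{j-k}   (c_k = 0 for k > q),
using gamma(-m) = gamma(m).
psi-weights needed (psi_j = theta_j + sum_i phi_i psi_{j-i}):
  psi_1 = theta_1 + phi_1 = -0.198 + (-0.817) = -1.015
Right-hand sides:
  c_0 = sigma^2 (1 + theta_1 psi_1) = 4 * (1 + (-0.198)(-1.015)) = 4 * 1.20097 = 4.80388
  c_1 = sigma^2 theta_1 = 4 * (-0.198) = -0.792
  c_2 = 0
Equations for k = 0 and k = 1 (AR order 1):
  gamma(0) = phi_1 gamma(1) + c_0
  gamma(1) = phi_1 gamma(0) + c_1
Substituting the second into the first: gamma(0) (1 - phi_1^2) = c_0 + phi_1 c_1, so
  gamma(0) = (c_0 + phi_1 c_1) / (1 - phi_1^2) = (4.80388 + (-0.817)(-0.792)) / (1 - (-0.817)^2) = 5.450944 / 0.332511 = 16.393274.
  gamma(1) = phi_1 gamma(0) + c_1 = (-0.817)(16.393274) + (-0.792) = -14.185305.
For k = 2 (> q): gamma(2) = phi_1 gamma(1) = (-0.817)(-14.185305) = 11.589394.
Therefore gamma(2) = 11.5894 (to 4 decimal places).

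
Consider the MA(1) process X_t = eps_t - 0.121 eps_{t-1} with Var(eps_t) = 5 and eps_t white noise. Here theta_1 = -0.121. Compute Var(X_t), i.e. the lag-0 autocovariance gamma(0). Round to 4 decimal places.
\gamma(0) = 5.0732

For an MA(q) process X_t = eps_t + sum_i theta_i eps_{t-i} with
Var(eps_t) = sigma^2, the variance is
  gamma(0) = sigma^2 * (1 + sum_i theta_i^2).
  sum_i theta_i^2 = (-0.121)^2 = 0.014641.
  gamma(0) = 5 * (1 + 0.014641) = 5 * 1.014641 = 5.073205, which rounds to 5.0732.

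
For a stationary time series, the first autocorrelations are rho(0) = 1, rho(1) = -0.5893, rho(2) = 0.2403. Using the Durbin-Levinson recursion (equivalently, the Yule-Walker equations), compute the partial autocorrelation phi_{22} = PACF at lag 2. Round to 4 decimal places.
\phi_{22} = -0.1639

The PACF at lag k is phi_{kk}, the last component of the solution
to the Yule-Walker system G_k phi = r_k where
  (G_k)_{ij} = rho(|i - j|), (r_k)_i = rho(i), i,j = 1..k.
Equivalently, Durbin-Levinson gives phi_{kk} iteratively:
  phi_{11} = rho(1)
  phi_{kk} = [rho(k) - sum_{j=1..k-1} phi_{k-1,j} rho(k-j)]
            / [1 - sum_{j=1..k-1} phi_{k-1,j} rho(j)],
  phi_{k,j} = phi_{k-1,j} - phi_{kk} phi_{k-1,k-j},  j = 1..k-1.
Step k = 1:
  phi_11 = rho(1) = -0.5893.
Step k = 2:
  phi_22 = [rho(2) - phi_11 rho(1)] / [1 - phi_11 rho(1)] = [0.2403 - (-0.5893)(-0.5893)] / [1 - (-0.5893)(-0.5893)]
         = -0.10697449 / 0.65272551 = -0.1639.
Therefore phi_{22} = -0.1639.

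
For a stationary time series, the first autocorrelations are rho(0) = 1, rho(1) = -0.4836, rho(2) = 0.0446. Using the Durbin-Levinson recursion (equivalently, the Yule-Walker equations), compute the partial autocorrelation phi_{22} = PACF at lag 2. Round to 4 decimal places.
\phi_{22} = -0.2470

The PACF at lag k is phi_{kk}, the last component of the solution
to the Yule-Walker system G_k phi = r_k where
  (G_k)_{ij} = rho(|i - j|), (r_k)_i = rho(i), i,j = 1..k.
Equivalently, Durbin-Levinson gives phi_{kk} iteratively:
  phi_{11} = rho(1)
  phi_{kk} = [rho(k) - sum_{j=1..k-1} phi_{k-1,j} rho(k-j)]
            / [1 - sum_{j=1..k-1} phi_{k-1,j} rho(j)],
  phi_{k,j} = phi_{k-1,j} - phi_{kk} phi_{k-1,k-j},  j = 1..k-1.
Step k = 1:
  phi_11 = rho(1) = -0.4836.
Step k = 2:
  phi_22 = [rho(2) - phi_11 rho(1)] / [1 - phi_11 rho(1)] = [0.0446 - (-0.4836)(-0.4836)] / [1 - (-0.4836)(-0.4836)]
         = -0.18926896 / 0.76613104 = -0.247.
Therefore phi_{22} = -0.2470.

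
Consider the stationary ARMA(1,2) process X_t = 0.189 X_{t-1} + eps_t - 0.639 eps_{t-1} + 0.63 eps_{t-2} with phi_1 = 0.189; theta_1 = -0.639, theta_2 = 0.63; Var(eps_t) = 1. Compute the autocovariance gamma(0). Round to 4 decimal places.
\gamma(0) = 1.5105

Multiply the model equation by X_{t-k} and take expectations. With theta_0 = psi_0 = 1 and psi_j the MA(infinity) weights, this gives
  gamma(k) - sum_i phi_i gamma(k-i) = c_k,
  c_k = sigma^2 * sum_{j=k..q} theta_j psi_{j-k}   (c_k = 0 for k > q),
using gamma(-m) = gamma(m).
psi-weights needed (psi_j = theta_j + sum_i phi_i psi_{j-i}):
  psi_1 = theta_1 + phi_1 = -0.639 + (0.189) = -0.45
  psi_2 = theta_2 + phi_1 psi_1 = 0.63 + (0.189)(-0.45) = 0.54495
Right-hand sides:
  c_0 = sigma^2 (1 + theta_1 psi_1 + theta_2 psi_2) = 1 * (1 + (-0.639)(-0.45) + (0.63)(0.54495)) = 1 * 1.630869 = 1.630869
  c_1 = sigma^2 (theta_1 + theta_2 psi_1) = 1 * (-0.639 + (0.63)(-0.45)) = -0.9225
  c_2 = sigma^2 theta_2 = 1 * (0.63) = 0.63
Equations for k = 0 and k = 1 (AR order 1):
  gamma(0) = phi_1 gamma(1) + c_0
  gamma(1) = phi_1 gamma(0) + c_1
Substituting the second into the first: gamma(0) (1 - phi_1^2) = c_0 + phi_1 c_1, so
  gamma(0) = (c_0 + phi_1 c_1) / (1 - phi_1^2) = (1.630869 + (0.189)(-0.9225)) / (1 - (0.189)^2) = 1.456516 / 0.964279 = 1.510472.
Therefore gamma(0) = 1.5105 (to 4 decimal places).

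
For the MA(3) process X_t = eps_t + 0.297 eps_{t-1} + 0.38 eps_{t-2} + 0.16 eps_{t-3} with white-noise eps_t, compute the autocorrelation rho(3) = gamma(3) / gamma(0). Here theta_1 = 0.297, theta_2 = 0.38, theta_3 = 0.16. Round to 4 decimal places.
\rho(3) = 0.1272

For an MA(q) process with theta_0 = 1, the autocovariance is
  gamma(k) = sigma^2 * sum_{i=0..q-k} theta_i * theta_{i+k},
and rho(k) = gamma(k) / gamma(0). Sigma^2 cancels.
  numerator   = (1)*(0.16) = 0.16.
  denominator = (1)^2 + (0.297)^2 + (0.38)^2 + (0.16)^2 = 1.258209.
  rho(3) = 0.16 / 1.258209 = 0.1272.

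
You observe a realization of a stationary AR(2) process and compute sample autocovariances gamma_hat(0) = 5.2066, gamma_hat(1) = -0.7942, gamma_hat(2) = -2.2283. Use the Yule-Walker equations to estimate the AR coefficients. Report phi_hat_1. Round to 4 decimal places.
\hat\phi_{1} = -0.2230

The Yule-Walker equations for an AR(p) process read, in matrix form,
  Gamma_p phi = r_p,   with   (Gamma_p)_{ij} = gamma(|i - j|),
                       (r_p)_i = gamma(i),   i,j = 1..p.
Substitute the sample gammas (Toeplitz matrix and right-hand side of size 2):
  Gamma_p = [[5.2066, -0.7942], [-0.7942, 5.2066]]
  r_p     = [-0.7942, -2.2283]
Written out:
  5.2066 phi_1 - 0.7942 phi_2 = -0.7942
  -0.7942 phi_1 + 5.2066 phi_2 = -2.2283
Solve by Cramer's rule:
  det = gamma(0)^2 - gamma(1)^2 = (5.2066)^2 - (-0.7942)^2 = 27.10868356 - 0.63075364 = 26.47792992
  phi_hat_1 = [gamma(1) gamma(0) - gamma(1) gamma(2)] / det = [(-0.7942)(5.2066) - (-0.7942)(-2.2283)] / 26.47792992 = -5.90479758 / 26.47792992 = -0.223
  phi_hat_2 = [gamma(0) gamma(2) - gamma(1)^2] / det = [(5.2066)(-2.2283) - (-0.7942)^2] / 26.47792992 = -12.23262042 / 26.47792992 = -0.462
So phi_hat = [-0.2230, -0.4620].
Therefore phi_hat_1 = -0.2230.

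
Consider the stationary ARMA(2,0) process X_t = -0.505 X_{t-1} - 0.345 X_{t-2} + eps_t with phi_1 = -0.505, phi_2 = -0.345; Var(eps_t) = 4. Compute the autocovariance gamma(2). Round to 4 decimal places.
\gamma(2) = -0.8213

Multiply the model equation by X_{t-k} and take expectations. With theta_0 = psi_0 = 1 and psi_j the MA(infinity) weights, this gives
  gamma(k) - sum_i phi_i gamma(k-i) = c_k,
  c_k = sigma^2 * sum_{j=k..q} theta_j psi_{j-k}   (c_k = 0 for k > q),
using gamma(-m) = gamma(m).
Pure AR (q = 0): c_0 = sigma^2 = 4, c_k = 0 for k >= 1.
Equations for k = 0, 1, 2 (AR order 2, c_2 = 0):
  (E0) gamma(0) = phi_1 gamma(1) + phi_2 gamma(2) + c_0
  (E1) gamma(1) = phi_1 gamma(0) + phi_2 gamma(1) + c_1
  (E2) gamma(2) = phi_1 gamma(1) + phi_2 gamma(0)
From (E1): gamma(1) = A gamma(0) + B with
  A = phi_1 / (1 - phi_2) = -0.505 / 1.345 = -0.375465,   B = c_1 / (1 - phi_2) = 0 / 1.345 = 0.
Insert (E2) into (E0): gamma(0) (1 - phi_2^2) = phi_1 (1 + phi_2) gamma(1) + c_0.
  phi_1 (1 + phi_2) = (-0.505)(0.655) = -0.330775,   1 - phi_2^2 = 0.880975.
Replace gamma(1) by A gamma(0) + B and collect gamma(0):
  gamma(0) [0.880975 - (-0.330775)(-0.375465)] = c_0 = 4
  gamma(0) * 0.756781 = 4
  gamma(0) = 4 / 0.756781 = 5.285547.
  gamma(1) = A gamma(0) = (-0.375465)(5.285547) = -1.984536.
  gamma(2) = phi_1 gamma(1) + phi_2 gamma(0) = (-0.505)(-1.984536) + (-0.345)(5.285547) = -0.821323.
Therefore gamma(2) = -0.8213 (to 4 decimal places).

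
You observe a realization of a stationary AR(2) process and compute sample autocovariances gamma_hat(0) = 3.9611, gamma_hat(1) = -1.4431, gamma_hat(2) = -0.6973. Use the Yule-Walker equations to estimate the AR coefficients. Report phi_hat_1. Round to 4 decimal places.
\hat\phi_{1} = -0.4940

The Yule-Walker equations for an AR(p) process read, in matrix form,
  Gamma_p phi = r_p,   with   (Gamma_p)_{ij} = gamma(|i - j|),
                       (r_p)_i = gamma(i),   i,j = 1..p.
Substitute the sample gammas (Toeplitz matrix and right-hand side of size 2):
  Gamma_p = [[3.9611, -1.4431], [-1.4431, 3.9611]]
  r_p     = [-1.4431, -0.6973]
Written out:
  3.9611 phi_1 - 1.4431 phi_2 = -1.4431
  -1.4431 phi_1 + 3.9611 phi_2 = -0.6973
Solve by Cramer's rule:
  det = gamma(0)^2 - gamma(1)^2 = (3.9611)^2 - (-1.4431)^2 = 15.69031321 - 2.08253761 = 13.6077756
  phi_hat_1 = [gamma(1) gamma(0) - gamma(1) gamma(2)] / det = [(-1.4431)(3.9611) - (-1.4431)(-0.6973)] / 13.6077756 = -6.72253704 / 13.6077756 = -0.494
  phi_hat_2 = [gamma(0) gamma(2) - gamma(1)^2] / det = [(3.9611)(-0.6973) - (-1.4431)^2] / 13.6077756 = -4.84461264 / 13.6077756 = -0.356
So phi_hat = [-0.4940, -0.3560].
Therefore phi_hat_1 = -0.4940.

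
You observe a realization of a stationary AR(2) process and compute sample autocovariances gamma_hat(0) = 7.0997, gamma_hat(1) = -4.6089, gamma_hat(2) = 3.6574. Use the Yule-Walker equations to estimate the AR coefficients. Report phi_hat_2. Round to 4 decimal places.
\hat\phi_{2} = 0.1620

The Yule-Walker equations for an AR(p) process read, in matrix form,
  Gamma_p phi = r_p,   with   (Gamma_p)_{ij} = gamma(|i - j|),
                       (r_p)_i = gamma(i),   i,j = 1..p.
Substitute the sample gammas (Toeplitz matrix and right-hand side of size 2):
  Gamma_p = [[7.0997, -4.6089], [-4.6089, 7.0997]]
  r_p     = [-4.6089, 3.6574]
Written out:
  7.0997 phi_1 - 4.6089 phi_2 = -4.6089
  -4.6089 phi_1 + 7.0997 phi_2 = 3.6574
Solve by Cramer's rule:
  det = gamma(0)^2 - gamma(1)^2 = (7.0997)^2 - (-4.6089)^2 = 50.40574009 - 21.24195921 = 29.16378088
  phi_hat_1 = [gamma(1) gamma(0) - gamma(1) gamma(2)] / det = [(-4.6089)(7.0997) - (-4.6089)(3.6574)] / 29.16378088 = -15.86521647 / 29.16378088 = -0.544
  phi_hat_2 = [gamma(0) gamma(2) - gamma(1)^2] / det = [(7.0997)(3.6574) - (-4.6089)^2] / 29.16378088 = 4.72448357 / 29.16378088 = 0.162
So phi_hat = [-0.5440, 0.1620].
Therefore phi_hat_2 = 0.1620.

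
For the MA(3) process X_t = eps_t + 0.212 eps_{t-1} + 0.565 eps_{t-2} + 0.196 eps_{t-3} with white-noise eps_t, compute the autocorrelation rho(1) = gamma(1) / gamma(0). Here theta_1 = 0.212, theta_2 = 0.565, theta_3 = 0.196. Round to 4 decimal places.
\rho(1) = 0.3155

For an MA(q) process with theta_0 = 1, the autocovariance is
  gamma(k) = sigma^2 * sum_{i=0..q-k} theta_i * theta_{i+k},
and rho(k) = gamma(k) / gamma(0). Sigma^2 cancels.
  numerator   = (1)*(0.212) + (0.212)*(0.565) + (0.565)*(0.196) = 0.44252.
  denominator = (1)^2 + (0.212)^2 + (0.565)^2 + (0.196)^2 = 1.402585.
  rho(1) = 0.44252 / 1.402585 = 0.3155.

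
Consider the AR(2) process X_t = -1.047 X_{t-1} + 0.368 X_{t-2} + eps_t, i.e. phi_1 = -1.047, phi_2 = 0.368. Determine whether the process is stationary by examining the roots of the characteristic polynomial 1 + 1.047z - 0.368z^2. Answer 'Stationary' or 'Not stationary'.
\text{Not stationary}

The AR(p) characteristic polynomial is P(z) = 1 + 1.047z - 0.368z^2.
Stationarity requires all roots to lie outside the unit circle, i.e. |z| > 1 for every root.
Set 1 + (1.047) z + (-0.368) z^2 = 0, i.e. a z^2 + b z + c = 0 with a = -0.368, b = 1.047, c = 1.
Discriminant D = b^2 - 4ac = (1.047)^2 - 4*(-0.368)*1 = 1.096209 - (-1.472) = 2.568209.
D >= 0, so the roots are real: z = (-b +/- sqrt(D)) / (2a) = (-1.047 +/- 1.602563) / (-0.736).
  z_1 = (-1.047 + 1.602563) / (-0.736) = -0.7548,   |z_1| = 0.7548.
  z_2 = (-1.047 - 1.602563) / (-0.736) = 3.6,   |z_2| = 3.6.
Moduli of all roots: 0.7548, 3.6000.
All moduli strictly greater than 1? No.
Verdict: Not stationary.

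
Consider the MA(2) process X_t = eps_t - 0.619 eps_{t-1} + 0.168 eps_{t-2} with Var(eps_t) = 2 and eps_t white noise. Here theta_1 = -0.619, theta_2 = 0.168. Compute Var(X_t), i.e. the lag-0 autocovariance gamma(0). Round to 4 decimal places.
\gamma(0) = 2.8228

For an MA(q) process X_t = eps_t + sum_i theta_i eps_{t-i} with
Var(eps_t) = sigma^2, the variance is
  gamma(0) = sigma^2 * (1 + sum_i theta_i^2).
  sum_i theta_i^2 = (-0.619)^2 + (0.168)^2 = 0.383161 + 0.028224 = 0.411385.
  gamma(0) = 2 * (1 + 0.411385) = 2 * 1.411385 = 2.82277, which rounds to 2.8228.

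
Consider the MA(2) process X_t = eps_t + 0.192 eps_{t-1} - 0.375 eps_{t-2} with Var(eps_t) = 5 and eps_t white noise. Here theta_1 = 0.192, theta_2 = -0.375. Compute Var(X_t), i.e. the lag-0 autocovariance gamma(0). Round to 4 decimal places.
\gamma(0) = 5.8874

For an MA(q) process X_t = eps_t + sum_i theta_i eps_{t-i} with
Var(eps_t) = sigma^2, the variance is
  gamma(0) = sigma^2 * (1 + sum_i theta_i^2).
  sum_i theta_i^2 = (0.192)^2 + (-0.375)^2 = 0.036864 + 0.140625 = 0.177489.
  gamma(0) = 5 * (1 + 0.177489) = 5 * 1.177489 = 5.887445, which rounds to 5.8874.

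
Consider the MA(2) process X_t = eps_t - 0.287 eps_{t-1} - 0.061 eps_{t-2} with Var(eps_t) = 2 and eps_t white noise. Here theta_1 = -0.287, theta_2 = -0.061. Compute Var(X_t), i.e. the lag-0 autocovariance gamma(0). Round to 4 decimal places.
\gamma(0) = 2.1722

For an MA(q) process X_t = eps_t + sum_i theta_i eps_{t-i} with
Var(eps_t) = sigma^2, the variance is
  gamma(0) = sigma^2 * (1 + sum_i theta_i^2).
  sum_i theta_i^2 = (-0.287)^2 + (-0.061)^2 = 0.082369 + 0.003721 = 0.08609.
  gamma(0) = 2 * (1 + 0.08609) = 2 * 1.08609 = 2.17218, which rounds to 2.1722.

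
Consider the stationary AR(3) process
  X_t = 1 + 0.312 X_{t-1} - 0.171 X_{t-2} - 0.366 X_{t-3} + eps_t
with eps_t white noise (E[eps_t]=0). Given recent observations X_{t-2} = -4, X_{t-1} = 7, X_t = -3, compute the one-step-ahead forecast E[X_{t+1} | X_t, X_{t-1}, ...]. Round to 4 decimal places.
E[X_{t+1} \mid \mathcal F_t] = 0.3310

For an AR(p) model X_t = c + sum_i phi_i X_{t-i} + eps_t, the
one-step-ahead conditional mean is
  E[X_{t+1} | X_t, ...] = c + sum_i phi_i X_{t+1-i}.
Substitute known values:
  E[X_{t+1} | ...] = 1 + (0.312) * (-3) + (-0.171) * (7) + (-0.366) * (-4)
                   = 0.3310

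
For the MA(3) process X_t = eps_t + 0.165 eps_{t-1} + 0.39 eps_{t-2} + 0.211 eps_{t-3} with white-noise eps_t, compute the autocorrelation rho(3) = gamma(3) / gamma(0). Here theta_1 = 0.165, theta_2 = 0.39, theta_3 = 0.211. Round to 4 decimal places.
\rho(3) = 0.1724

For an MA(q) process with theta_0 = 1, the autocovariance is
  gamma(k) = sigma^2 * sum_{i=0..q-k} theta_i * theta_{i+k},
and rho(k) = gamma(k) / gamma(0). Sigma^2 cancels.
  numerator   = (1)*(0.211) = 0.211.
  denominator = (1)^2 + (0.165)^2 + (0.39)^2 + (0.211)^2 = 1.223846.
  rho(3) = 0.211 / 1.223846 = 0.1724.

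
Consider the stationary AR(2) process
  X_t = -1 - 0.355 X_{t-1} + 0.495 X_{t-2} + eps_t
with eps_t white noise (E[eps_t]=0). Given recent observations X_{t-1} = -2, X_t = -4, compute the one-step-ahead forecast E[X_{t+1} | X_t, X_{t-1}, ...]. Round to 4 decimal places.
E[X_{t+1} \mid \mathcal F_t] = -0.5700

For an AR(p) model X_t = c + sum_i phi_i X_{t-i} + eps_t, the
one-step-ahead conditional mean is
  E[X_{t+1} | X_t, ...] = c + sum_i phi_i X_{t+1-i}.
Substitute known values:
  E[X_{t+1} | ...] = -1 + (-0.355) * (-4) + (0.495) * (-2)
                   = -0.5700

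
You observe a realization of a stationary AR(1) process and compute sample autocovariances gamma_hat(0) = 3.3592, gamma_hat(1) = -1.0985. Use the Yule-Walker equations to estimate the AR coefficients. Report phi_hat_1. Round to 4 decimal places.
\hat\phi_{1} = -0.3270

The Yule-Walker equations for an AR(p) process read, in matrix form,
  Gamma_p phi = r_p,   with   (Gamma_p)_{ij} = gamma(|i - j|),
                       (r_p)_i = gamma(i),   i,j = 1..p.
Substitute the sample gammas (Toeplitz matrix and right-hand side of size 1):
  Gamma_p = [[3.3592]]
  r_p     = [-1.0985]
With p = 1 this is the single equation gamma(0) phi_1 = gamma(1):
  phi_hat_1 = gamma(1) / gamma(0) = -1.0985 / 3.3592 = -0.3270.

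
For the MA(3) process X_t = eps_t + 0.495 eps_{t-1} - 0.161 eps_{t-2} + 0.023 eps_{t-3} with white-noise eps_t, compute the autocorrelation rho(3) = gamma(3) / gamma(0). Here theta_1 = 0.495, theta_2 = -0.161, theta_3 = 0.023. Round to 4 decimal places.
\rho(3) = 0.0181

For an MA(q) process with theta_0 = 1, the autocovariance is
  gamma(k) = sigma^2 * sum_{i=0..q-k} theta_i * theta_{i+k},
and rho(k) = gamma(k) / gamma(0). Sigma^2 cancels.
  numerator   = (1)*(0.023) = 0.023.
  denominator = (1)^2 + (0.495)^2 + (-0.161)^2 + (0.023)^2 = 1.271475.
  rho(3) = 0.023 / 1.271475 = 0.0181.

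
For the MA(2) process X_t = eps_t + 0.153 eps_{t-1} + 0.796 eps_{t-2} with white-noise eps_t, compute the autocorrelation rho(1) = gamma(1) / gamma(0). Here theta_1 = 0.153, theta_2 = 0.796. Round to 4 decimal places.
\rho(1) = 0.1658

For an MA(q) process with theta_0 = 1, the autocovariance is
  gamma(k) = sigma^2 * sum_{i=0..q-k} theta_i * theta_{i+k},
and rho(k) = gamma(k) / gamma(0). Sigma^2 cancels.
  numerator   = (1)*(0.153) + (0.153)*(0.796) = 0.274788.
  denominator = (1)^2 + (0.153)^2 + (0.796)^2 = 1.657025.
  rho(1) = 0.274788 / 1.657025 = 0.1658.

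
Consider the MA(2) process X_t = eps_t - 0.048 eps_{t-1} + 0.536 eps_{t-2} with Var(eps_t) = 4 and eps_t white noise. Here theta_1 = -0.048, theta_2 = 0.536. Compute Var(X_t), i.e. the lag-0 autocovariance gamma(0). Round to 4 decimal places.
\gamma(0) = 5.1584

For an MA(q) process X_t = eps_t + sum_i theta_i eps_{t-i} with
Var(eps_t) = sigma^2, the variance is
  gamma(0) = sigma^2 * (1 + sum_i theta_i^2).
  sum_i theta_i^2 = (-0.048)^2 + (0.536)^2 = 0.002304 + 0.287296 = 0.2896.
  gamma(0) = 4 * (1 + 0.2896) = 4 * 1.2896 = 5.1584.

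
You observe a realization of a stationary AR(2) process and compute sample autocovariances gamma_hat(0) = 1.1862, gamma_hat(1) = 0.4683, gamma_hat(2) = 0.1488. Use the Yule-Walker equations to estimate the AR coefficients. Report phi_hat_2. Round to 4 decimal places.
\hat\phi_{2} = -0.0360

The Yule-Walker equations for an AR(p) process read, in matrix form,
  Gamma_p phi = r_p,   with   (Gamma_p)_{ij} = gamma(|i - j|),
                       (r_p)_i = gamma(i),   i,j = 1..p.
Substitute the sample gammas (Toeplitz matrix and right-hand side of size 2):
  Gamma_p = [[1.1862, 0.4683], [0.4683, 1.1862]]
  r_p     = [0.4683, 0.1488]
Written out:
  1.1862 phi_1 + 0.4683 phi_2 = 0.4683
  0.4683 phi_1 + 1.1862 phi_2 = 0.1488
Solve by Cramer's rule:
  det = gamma(0)^2 - gamma(1)^2 = (1.1862)^2 - (0.4683)^2 = 1.40707044 - 0.21930489 = 1.18776555
  phi_hat_1 = [gamma(1) gamma(0) - gamma(1) gamma(2)] / det = [(0.4683)(1.1862) - (0.4683)(0.1488)] / 1.18776555 = 0.48581442 / 1.18776555 = 0.409
  phi_hat_2 = [gamma(0) gamma(2) - gamma(1)^2] / det = [(1.1862)(0.1488) - (0.4683)^2] / 1.18776555 = -0.04279833 / 1.18776555 = -0.036
So phi_hat = [0.4090, -0.0360].
Therefore phi_hat_2 = -0.0360.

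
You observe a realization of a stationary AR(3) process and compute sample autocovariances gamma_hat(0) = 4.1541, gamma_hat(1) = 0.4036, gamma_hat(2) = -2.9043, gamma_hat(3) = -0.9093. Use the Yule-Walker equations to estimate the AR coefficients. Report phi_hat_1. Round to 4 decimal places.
\hat\phi_{1} = 0.1180

The Yule-Walker equations for an AR(p) process read, in matrix form,
  Gamma_p phi = r_p,   with   (Gamma_p)_{ij} = gamma(|i - j|),
                       (r_p)_i = gamma(i),   i,j = 1..p.
Substitute the sample gammas (Toeplitz matrix and right-hand side of size 3):
  Gamma_p = [[4.1541, 0.4036, -2.9043], [0.4036, 4.1541, 0.4036], [-2.9043, 0.4036, 4.1541]]
  r_p     = [0.4036, -2.9043, -0.9093]
Written out (R1..R3):
  (R1) 4.1541 phi_1 + 0.4036 phi_2 - 2.9043 phi_3 = 0.4036
  (R2) 0.4036 phi_1 + 4.1541 phi_2 + 0.4036 phi_3 = -2.9043
  (R3) -2.9043 phi_1 + 0.4036 phi_2 + 4.1541 phi_3 = -0.9093
Gaussian elimination:
  R2 <- R2 - (0.4036/4.1541) R1 = R2 - (0.097157) R1:  4.114887 phi_2 + 0.685773 phi_3 = -2.943513
  R3 <- R3 - (-2.9043/4.1541) R1 = R3 - (-0.699141) R1:  0.685773 phi_2 + 2.123586 phi_3 = -0.627127
  R3 <- R3 - (0.685773/4.114887) R2 = R3 - (0.166657) R2:  2.009297 phi_3 = -0.136571
Back-substitution:
  phi_hat_3 = -0.136571 / 2.009297 = -0.06797
  phi_hat_2 = (-2.943513 - (0.685773)(-0.06797)) / 4.114887 = -0.704005
  phi_hat_1 = (0.4036 - (0.4036)(-0.704005) - (-2.9043)(-0.06797)) / 4.1541 = 0.118036
So phi_hat = [0.1180, -0.7040, -0.0680].
Therefore phi_hat_1 = 0.1180.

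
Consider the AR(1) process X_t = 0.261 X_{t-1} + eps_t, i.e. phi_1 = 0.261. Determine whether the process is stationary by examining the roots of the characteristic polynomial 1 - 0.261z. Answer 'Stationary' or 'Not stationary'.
\text{Stationary}

The AR(p) characteristic polynomial is P(z) = 1 - 0.261z.
Stationarity requires all roots to lie outside the unit circle, i.e. |z| > 1 for every root.
This is linear in z: 1 + (-0.261) z = 0  =>  z = -1/(-0.261) = 3.831418,  |z| = 3.831418.
Moduli of all roots: 3.8314.
All moduli strictly greater than 1? Yes.
Verdict: Stationary.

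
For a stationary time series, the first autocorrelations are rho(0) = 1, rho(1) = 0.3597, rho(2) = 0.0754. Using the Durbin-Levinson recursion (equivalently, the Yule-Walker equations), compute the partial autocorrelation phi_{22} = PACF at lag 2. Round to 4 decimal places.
\phi_{22} = -0.0620

The PACF at lag k is phi_{kk}, the last component of the solution
to the Yule-Walker system G_k phi = r_k where
  (G_k)_{ij} = rho(|i - j|), (r_k)_i = rho(i), i,j = 1..k.
Equivalently, Durbin-Levinson gives phi_{kk} iteratively:
  phi_{11} = rho(1)
  phi_{kk} = [rho(k) - sum_{j=1..k-1} phi_{k-1,j} rho(k-j)]
            / [1 - sum_{j=1..k-1} phi_{k-1,j} rho(j)],
  phi_{k,j} = phi_{k-1,j} - phi_{kk} phi_{k-1,k-j},  j = 1..k-1.
Step k = 1:
  phi_11 = rho(1) = 0.3597.
Step k = 2:
  phi_22 = [rho(2) - phi_11 rho(1)] / [1 - phi_11 rho(1)] = [0.0754 - (0.3597)(0.3597)] / [1 - (0.3597)(0.3597)]
         = -0.05398409 / 0.87061591 = -0.062.
Therefore phi_{22} = -0.0620.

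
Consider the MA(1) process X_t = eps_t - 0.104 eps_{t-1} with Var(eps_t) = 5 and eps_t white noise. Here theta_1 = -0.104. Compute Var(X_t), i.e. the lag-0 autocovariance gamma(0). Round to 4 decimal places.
\gamma(0) = 5.0541

For an MA(q) process X_t = eps_t + sum_i theta_i eps_{t-i} with
Var(eps_t) = sigma^2, the variance is
  gamma(0) = sigma^2 * (1 + sum_i theta_i^2).
  sum_i theta_i^2 = (-0.104)^2 = 0.010816.
  gamma(0) = 5 * (1 + 0.010816) = 5 * 1.010816 = 5.05408, which rounds to 5.0541.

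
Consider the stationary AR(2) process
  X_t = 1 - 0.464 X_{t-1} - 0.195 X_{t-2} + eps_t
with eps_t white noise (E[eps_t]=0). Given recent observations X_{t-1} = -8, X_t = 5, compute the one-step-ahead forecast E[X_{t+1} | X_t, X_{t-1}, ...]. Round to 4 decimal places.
E[X_{t+1} \mid \mathcal F_t] = 0.2400

For an AR(p) model X_t = c + sum_i phi_i X_{t-i} + eps_t, the
one-step-ahead conditional mean is
  E[X_{t+1} | X_t, ...] = c + sum_i phi_i X_{t+1-i}.
Substitute known values:
  E[X_{t+1} | ...] = 1 + (-0.464) * (5) + (-0.195) * (-8)
                   = 0.2400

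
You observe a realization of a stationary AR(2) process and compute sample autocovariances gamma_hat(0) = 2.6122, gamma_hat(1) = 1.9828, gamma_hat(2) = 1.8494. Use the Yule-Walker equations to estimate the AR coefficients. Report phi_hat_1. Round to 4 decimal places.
\hat\phi_{1} = 0.5230

The Yule-Walker equations for an AR(p) process read, in matrix form,
  Gamma_p phi = r_p,   with   (Gamma_p)_{ij} = gamma(|i - j|),
                       (r_p)_i = gamma(i),   i,j = 1..p.
Substitute the sample gammas (Toeplitz matrix and right-hand side of size 2):
  Gamma_p = [[2.6122, 1.9828], [1.9828, 2.6122]]
  r_p     = [1.9828, 1.8494]
Written out:
  2.6122 phi_1 + 1.9828 phi_2 = 1.9828
  1.9828 phi_1 + 2.6122 phi_2 = 1.8494
Solve by Cramer's rule:
  det = gamma(0)^2 - gamma(1)^2 = (2.6122)^2 - (1.9828)^2 = 6.82358884 - 3.93149584 = 2.892093
  phi_hat_1 = [gamma(1) gamma(0) - gamma(1) gamma(2)] / det = [(1.9828)(2.6122) - (1.9828)(1.8494)] / 2.892093 = 1.51247984 / 2.892093 = 0.523
  phi_hat_2 = [gamma(0) gamma(2) - gamma(1)^2] / det = [(2.6122)(1.8494) - (1.9828)^2] / 2.892093 = 0.89950684 / 2.892093 = 0.311
So phi_hat = [0.5230, 0.3110].
Therefore phi_hat_1 = 0.5230.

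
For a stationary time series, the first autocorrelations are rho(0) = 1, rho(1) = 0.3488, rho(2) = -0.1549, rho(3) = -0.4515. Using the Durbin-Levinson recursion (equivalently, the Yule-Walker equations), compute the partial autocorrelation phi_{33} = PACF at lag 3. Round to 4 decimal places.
\phi_{33} = -0.3420

The PACF at lag k is phi_{kk}, the last component of the solution
to the Yule-Walker system G_k phi = r_k where
  (G_k)_{ij} = rho(|i - j|), (r_k)_i = rho(i), i,j = 1..k.
Equivalently, Durbin-Levinson gives phi_{kk} iteratively:
  phi_{11} = rho(1)
  phi_{kk} = [rho(k) - sum_{j=1..k-1} phi_{k-1,j} rho(k-j)]
            / [1 - sum_{j=1..k-1} phi_{k-1,j} rho(j)],
  phi_{k,j} = phi_{k-1,j} - phi_{kk} phi_{k-1,k-j},  j = 1..k-1.
Step k = 1:
  phi_11 = rho(1) = 0.3488.
Step k = 2:
  phi_22 = [rho(2) - phi_11 rho(1)] / [1 - phi_11 rho(1)] = [-0.1549 - (0.3488)(0.3488)] / [1 - (0.3488)(0.3488)]
         = -0.27656144 / 0.87833856 = -0.314869.
  Update: phi_21 = phi_11 - phi_22 phi_11 = 0.3488 - (-0.314869)(0.3488) = 0.458626.
Step k = 3:
  phi_33 = [rho(3) - phi_21 rho(2) - phi_22 rho(1)] / [1 - phi_21 rho(1) - phi_22 rho(2)]
    numerator   = -0.4515 - (0.458626)(-0.1549) - (-0.314869)(0.3488) = -0.27063254
    denominator = 1 - (0.458626)(0.3488) - (-0.314869)(-0.1549) = 0.79125798
  phi_33 = -0.27063254 / 0.79125798 = -0.342.
Therefore phi_{33} = -0.3420.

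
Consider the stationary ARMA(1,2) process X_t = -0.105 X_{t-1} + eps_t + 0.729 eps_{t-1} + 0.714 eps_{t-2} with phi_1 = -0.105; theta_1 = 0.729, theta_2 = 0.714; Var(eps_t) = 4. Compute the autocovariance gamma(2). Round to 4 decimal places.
\gamma(2) = 2.4427

Multiply the model equation by X_{t-k} and take expectations. With theta_0 = psi_0 = 1 and psi_j the MA(infinity) weights, this gives
  gamma(k) - sum_i phi_i gamma(k-i) = c_k,
  c_k = sigma^2 * sum_{j=k..q} theta_j psi_{j-k}   (c_k = 0 for k > q),
using gamma(-m) = gamma(m).
psi-weights needed (psi_j = theta_j + sum_i phi_i psi_{j-i}):
  psi_1 = theta_1 + phi_1 = 0.729 + (-0.105) = 0.624
  psi_2 = theta_2 + phi_1 psi_1 = 0.714 + (-0.105)(0.624) = 0.64848
Right-hand sides:
  c_0 = sigma^2 (1 + theta_1 psi_1 + theta_2 psi_2) = 4 * (1 + (0.729)(0.624) + (0.714)(0.64848)) = 4 * 1.917911 = 7.671643
  c_1 = sigma^2 (theta_1 + theta_2 psi_1) = 4 * (0.729 + (0.714)(0.624)) = 4.698144
  c_2 = sigma^2 theta_2 = 4 * (0.714) = 2.856
Equations for k = 0 and k = 1 (AR order 1):
  gamma(0) = phi_1 gamma(1) + c_0
  gamma(1) = phi_1 gamma(0) + c_1
Substituting the second into the first: gamma(0) (1 - phi_1^2) = c_0 + phi_1 c_1, so
  gamma(0) = (c_0 + phi_1 c_1) / (1 - phi_1^2) = (7.671643 + (-0.105)(4.698144)) / (1 - (-0.105)^2) = 7.178338 / 0.988975 = 7.258361.
  gamma(1) = phi_1 gamma(0) + c_1 = (-0.105)(7.258361) + (4.698144) = 3.936016.
For k = 2: gamma(2) = phi_1 gamma(1) + c_2
  = (-0.105)(3.936016) + (2.856) = 2.442718.
Therefore gamma(2) = 2.4427 (to 4 decimal places).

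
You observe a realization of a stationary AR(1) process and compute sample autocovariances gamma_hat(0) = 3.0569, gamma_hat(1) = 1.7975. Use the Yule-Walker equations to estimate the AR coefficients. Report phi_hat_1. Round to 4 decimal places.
\hat\phi_{1} = 0.5880

The Yule-Walker equations for an AR(p) process read, in matrix form,
  Gamma_p phi = r_p,   with   (Gamma_p)_{ij} = gamma(|i - j|),
                       (r_p)_i = gamma(i),   i,j = 1..p.
Substitute the sample gammas (Toeplitz matrix and right-hand side of size 1):
  Gamma_p = [[3.0569]]
  r_p     = [1.7975]
With p = 1 this is the single equation gamma(0) phi_1 = gamma(1):
  phi_hat_1 = gamma(1) / gamma(0) = 1.7975 / 3.0569 = 0.5880.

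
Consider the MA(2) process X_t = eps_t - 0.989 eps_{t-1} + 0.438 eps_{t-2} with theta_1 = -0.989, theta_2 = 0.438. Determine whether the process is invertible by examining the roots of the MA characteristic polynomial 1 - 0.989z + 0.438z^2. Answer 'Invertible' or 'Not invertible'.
\text{Invertible}

The MA(q) characteristic polynomial is P(z) = 1 - 0.989z + 0.438z^2.
Invertibility requires all roots to lie outside the unit circle, i.e. |z| > 1 for every root.
Set 1 + (-0.989) z + (0.438) z^2 = 0, i.e. a z^2 + b z + c = 0 with a = 0.438, b = -0.989, c = 1.
Discriminant D = b^2 - 4ac = (-0.989)^2 - 4*(0.438)*1 = 0.978121 - (1.752) = -0.773879.
D < 0, so the roots are the complex-conjugate pair z = (-b +/- i sqrt(-D)) / (2a) = 1.129 +/- 1.0042i.
For a conjugate pair |z|^2 = z * conj(z) = (product of roots) = c/a = 1/(0.438) = 2.283105, so |z| = sqrt(2.283105) = 1.511 for both roots.
Moduli of all roots: 1.5110, 1.5110.
All moduli strictly greater than 1? Yes.
Verdict: Invertible.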